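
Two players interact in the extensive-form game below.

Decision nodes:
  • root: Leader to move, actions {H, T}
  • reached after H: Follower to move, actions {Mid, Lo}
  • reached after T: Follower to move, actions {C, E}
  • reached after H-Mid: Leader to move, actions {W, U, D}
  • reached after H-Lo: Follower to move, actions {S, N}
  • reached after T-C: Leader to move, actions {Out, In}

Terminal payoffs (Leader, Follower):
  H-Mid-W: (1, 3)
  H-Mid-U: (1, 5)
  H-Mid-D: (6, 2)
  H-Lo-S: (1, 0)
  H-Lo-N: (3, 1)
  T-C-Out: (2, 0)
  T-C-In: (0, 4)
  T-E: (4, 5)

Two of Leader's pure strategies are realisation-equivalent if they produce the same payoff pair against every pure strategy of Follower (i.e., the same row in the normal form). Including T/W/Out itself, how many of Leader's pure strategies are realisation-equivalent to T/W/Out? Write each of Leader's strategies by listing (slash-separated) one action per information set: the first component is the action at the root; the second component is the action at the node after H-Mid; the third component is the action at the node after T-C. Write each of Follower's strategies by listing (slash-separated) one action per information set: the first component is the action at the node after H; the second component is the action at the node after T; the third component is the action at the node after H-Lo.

3

Row for T/W/Out (columns Mid/C/S, Mid/C/N, Mid/E/S, Mid/E/N, Lo/C/S, Lo/C/N, Lo/E/S, Lo/E/N): (2,0) (2,0) (4,5) (4,5) (2,0) (2,0) (4,5) (4,5).
Under T/W/Out, Leader's choice at the node after H-Mid can never be reached regardless of what Follower does, so varying those choices leaves every outcome unchanged.
Holding the reachable choices fixed and varying the unreachable one freely already gives 3 equivalent strategies.
No other strategy reproduces this row, so those 3 are the full class: T/W/Out, T/U/Out, T/D/Out.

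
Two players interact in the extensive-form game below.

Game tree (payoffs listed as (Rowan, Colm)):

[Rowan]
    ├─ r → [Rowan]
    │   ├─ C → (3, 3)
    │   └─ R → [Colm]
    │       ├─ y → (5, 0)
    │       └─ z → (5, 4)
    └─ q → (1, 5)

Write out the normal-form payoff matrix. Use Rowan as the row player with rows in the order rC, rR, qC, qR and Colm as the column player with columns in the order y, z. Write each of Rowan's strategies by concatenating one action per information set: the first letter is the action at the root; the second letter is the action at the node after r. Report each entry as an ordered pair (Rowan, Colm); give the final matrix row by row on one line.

            y        z
  rC    (3,3)    (3,3)
  rR    (5,0)    (5,4)
  qC    (1,5)    (1,5)
  qR    (1,5)    (1,5)

rC: (3,3) (3,3) | rR: (5,0) (5,4) | qC: (1,5) (1,5) | qR: (1,5) (1,5)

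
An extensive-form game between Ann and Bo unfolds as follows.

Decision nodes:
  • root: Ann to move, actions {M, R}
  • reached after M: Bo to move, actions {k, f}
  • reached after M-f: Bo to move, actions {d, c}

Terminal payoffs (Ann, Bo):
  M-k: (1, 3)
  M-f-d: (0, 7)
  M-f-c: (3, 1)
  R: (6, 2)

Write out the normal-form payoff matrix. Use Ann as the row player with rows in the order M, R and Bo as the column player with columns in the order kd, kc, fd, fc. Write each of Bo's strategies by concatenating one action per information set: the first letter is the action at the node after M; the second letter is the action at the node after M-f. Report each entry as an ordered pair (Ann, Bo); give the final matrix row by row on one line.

M: (1,3) (1,3) (0,7) (3,1) | R: (6,2) (6,2) (6,2) (6,2)

           kd       kc       fd       fc
   M    (1,3)    (1,3)    (0,7)    (3,1)
   R    (6,2)    (6,2)    (6,2)    (6,2)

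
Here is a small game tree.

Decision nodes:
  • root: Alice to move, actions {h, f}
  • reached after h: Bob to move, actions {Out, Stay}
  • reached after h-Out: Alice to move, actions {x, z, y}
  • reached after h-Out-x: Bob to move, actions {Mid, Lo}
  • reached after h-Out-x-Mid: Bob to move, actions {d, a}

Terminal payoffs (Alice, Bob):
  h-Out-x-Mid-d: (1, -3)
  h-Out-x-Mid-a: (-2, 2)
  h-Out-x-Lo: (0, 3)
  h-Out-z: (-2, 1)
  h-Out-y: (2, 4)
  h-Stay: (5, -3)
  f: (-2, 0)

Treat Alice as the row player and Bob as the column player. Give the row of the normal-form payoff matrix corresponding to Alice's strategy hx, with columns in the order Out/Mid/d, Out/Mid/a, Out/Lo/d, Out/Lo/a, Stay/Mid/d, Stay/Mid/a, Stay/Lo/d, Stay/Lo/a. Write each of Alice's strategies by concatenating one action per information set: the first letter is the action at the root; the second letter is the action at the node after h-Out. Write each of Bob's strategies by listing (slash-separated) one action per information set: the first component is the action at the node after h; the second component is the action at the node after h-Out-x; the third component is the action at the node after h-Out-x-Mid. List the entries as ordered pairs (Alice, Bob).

(1,-3) (-2,2) (0,3) (0,3) (5,-3) (5,-3) (5,-3) (5,-3)

vs Out/Mid/d: Alice plays h → Bob plays Out at [h] → Alice plays x at [h-Out] → Bob plays Mid at [h-Out-x] → Bob plays d at [h-Out-x-Mid] → (1, -3)
vs Out/Mid/a: Alice plays h → Bob plays Out at [h] → Alice plays x at [h-Out] → Bob plays Mid at [h-Out-x] → Bob plays a at [h-Out-x-Mid] → (-2, 2)
vs Out/Lo/d: Alice plays h → Bob plays Out at [h] → Alice plays x at [h-Out] → Bob plays Lo at [h-Out-x] → (0, 3)
vs Out/Lo/a: Alice plays h → Bob plays Out at [h] → Alice plays x at [h-Out] → Bob plays Lo at [h-Out-x] → (0, 3)
vs Stay/Mid/d: Alice plays h → Bob plays Stay at [h] → (5, -3)
vs Stay/Mid/a: Alice plays h → Bob plays Stay at [h] → (5, -3)
vs Stay/Lo/d: Alice plays h → Bob plays Stay at [h] → (5, -3)
vs Stay/Lo/a: Alice plays h → Bob plays Stay at [h] → (5, -3)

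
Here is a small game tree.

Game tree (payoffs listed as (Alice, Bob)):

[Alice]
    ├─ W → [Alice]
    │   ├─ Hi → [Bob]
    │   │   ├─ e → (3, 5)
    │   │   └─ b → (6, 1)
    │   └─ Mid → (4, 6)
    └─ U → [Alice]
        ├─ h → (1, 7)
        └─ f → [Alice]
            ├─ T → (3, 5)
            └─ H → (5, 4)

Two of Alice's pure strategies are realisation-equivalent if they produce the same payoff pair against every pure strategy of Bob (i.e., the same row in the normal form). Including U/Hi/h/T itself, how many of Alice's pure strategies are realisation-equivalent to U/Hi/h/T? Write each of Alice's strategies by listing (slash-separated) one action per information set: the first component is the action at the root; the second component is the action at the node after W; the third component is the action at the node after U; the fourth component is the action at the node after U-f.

4

Row for U/Hi/h/T (columns e, b): (1,7) (1,7).
Under U/Hi/h/T, Alice's choice at the node after W and at the node after U-f can never be reached regardless of what Bob does, so varying those choices leaves every outcome unchanged.
Holding the reachable choices fixed and varying the unreachable ones freely already gives 2 × 2 = 4 equivalent strategies.
No other strategy reproduces this row, so those 4 are the full class: U/Hi/h/T, U/Hi/h/H, U/Mid/h/T, U/Mid/h/H.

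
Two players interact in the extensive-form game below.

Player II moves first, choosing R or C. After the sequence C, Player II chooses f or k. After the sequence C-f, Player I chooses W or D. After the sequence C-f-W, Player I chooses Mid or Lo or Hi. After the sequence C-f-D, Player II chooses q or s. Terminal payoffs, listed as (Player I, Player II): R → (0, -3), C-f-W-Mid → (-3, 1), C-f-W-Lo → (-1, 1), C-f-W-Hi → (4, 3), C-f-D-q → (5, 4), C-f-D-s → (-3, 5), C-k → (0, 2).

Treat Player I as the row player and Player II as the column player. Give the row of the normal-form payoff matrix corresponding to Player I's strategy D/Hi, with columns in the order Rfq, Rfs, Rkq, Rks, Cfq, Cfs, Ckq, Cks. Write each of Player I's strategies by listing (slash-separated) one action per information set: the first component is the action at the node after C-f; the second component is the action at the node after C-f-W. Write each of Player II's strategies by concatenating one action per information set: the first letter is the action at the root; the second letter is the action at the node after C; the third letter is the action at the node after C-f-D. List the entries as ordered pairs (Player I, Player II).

vs Rfq: Player II plays R → (0, -3)
vs Rfs: Player II plays R → (0, -3)
vs Rkq: Player II plays R → (0, -3)
vs Rks: Player II plays R → (0, -3)
vs Cfq: Player II plays C → Player II plays f at [C] → Player I plays D at [C-f] → Player II plays q at [C-f-D] → (5, 4)
vs Cfs: Player II plays C → Player II plays f at [C] → Player I plays D at [C-f] → Player II plays s at [C-f-D] → (-3, 5)
vs Ckq: Player II plays C → Player II plays k at [C] → (0, 2)
vs Cks: Player II plays C → Player II plays k at [C] → (0, 2)

(0,-3) (0,-3) (0,-3) (0,-3) (5,4) (-3,5) (0,2) (0,2)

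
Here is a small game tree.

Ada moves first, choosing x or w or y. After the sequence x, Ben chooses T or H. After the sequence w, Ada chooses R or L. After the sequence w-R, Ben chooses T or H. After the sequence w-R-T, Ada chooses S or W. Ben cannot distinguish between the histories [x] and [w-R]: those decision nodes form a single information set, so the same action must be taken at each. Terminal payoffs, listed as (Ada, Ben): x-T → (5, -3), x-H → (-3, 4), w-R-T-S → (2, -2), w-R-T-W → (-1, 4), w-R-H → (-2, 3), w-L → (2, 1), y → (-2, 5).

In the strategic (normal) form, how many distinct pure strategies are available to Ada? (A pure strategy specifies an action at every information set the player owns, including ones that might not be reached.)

12

Ada owns the root with actions {x, w, y} — three choices.
Ada owns the node after w with actions {R, L} — two choices.
Ada owns the node after w-R-T with actions {S, W} — two choices.
A pure strategy fixes one action at each information set independently, so the count is the product 3 × 2 × 2 = 12.
(For reference, Ben has 2 pure strategies, giving a 12×2 normal-form matrix.)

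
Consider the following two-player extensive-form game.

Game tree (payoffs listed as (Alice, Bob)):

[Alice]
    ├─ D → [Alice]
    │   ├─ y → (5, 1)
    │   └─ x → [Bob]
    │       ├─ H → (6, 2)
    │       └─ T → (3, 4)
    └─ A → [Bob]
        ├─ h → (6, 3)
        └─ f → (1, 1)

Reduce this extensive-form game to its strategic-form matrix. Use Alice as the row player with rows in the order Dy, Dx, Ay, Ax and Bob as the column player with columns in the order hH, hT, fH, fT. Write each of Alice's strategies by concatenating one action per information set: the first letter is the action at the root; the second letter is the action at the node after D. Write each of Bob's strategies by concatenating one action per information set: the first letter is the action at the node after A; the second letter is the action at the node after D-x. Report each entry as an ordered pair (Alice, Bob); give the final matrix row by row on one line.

Dy: (5,1) (5,1) (5,1) (5,1) | Dx: (6,2) (3,4) (6,2) (3,4) | Ay: (6,3) (6,3) (1,1) (1,1) | Ax: (6,3) (6,3) (1,1) (1,1)

Row Dy: hH→(5,1), hT→(5,1), fH→(5,1), fT→(5,1)
Row Dx: hH→(6,2), hT→(3,4), fH→(6,2), fT→(3,4)
Row Ay: hH→(6,3), hT→(6,3), fH→(1,1), fT→(1,1)
Row Ax: hH→(6,3), hT→(6,3), fH→(1,1), fT→(1,1)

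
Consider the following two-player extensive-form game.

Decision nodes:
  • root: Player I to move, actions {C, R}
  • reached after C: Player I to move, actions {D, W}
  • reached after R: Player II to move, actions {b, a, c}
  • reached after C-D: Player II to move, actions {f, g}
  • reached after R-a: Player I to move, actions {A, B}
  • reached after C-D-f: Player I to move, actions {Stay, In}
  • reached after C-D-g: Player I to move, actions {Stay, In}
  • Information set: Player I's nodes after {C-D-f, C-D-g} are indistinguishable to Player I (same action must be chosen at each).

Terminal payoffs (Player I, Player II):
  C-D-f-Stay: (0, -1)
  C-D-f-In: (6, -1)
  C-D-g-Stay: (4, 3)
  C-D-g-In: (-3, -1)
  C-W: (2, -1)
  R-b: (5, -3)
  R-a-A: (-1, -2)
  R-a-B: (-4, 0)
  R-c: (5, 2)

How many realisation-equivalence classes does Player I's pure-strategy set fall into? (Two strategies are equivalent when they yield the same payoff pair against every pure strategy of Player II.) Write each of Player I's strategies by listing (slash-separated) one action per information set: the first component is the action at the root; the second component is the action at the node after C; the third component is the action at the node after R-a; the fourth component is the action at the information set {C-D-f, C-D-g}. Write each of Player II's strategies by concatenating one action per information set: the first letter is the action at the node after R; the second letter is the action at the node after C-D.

5

Player I has 16 pure strategies: C/D/A/Stay, C/D/A/In, C/D/B/Stay, C/D/B/In, C/W/A/Stay, C/W/A/In, C/W/B/Stay, C/W/B/In, R/D/A/Stay, R/D/A/In, R/D/B/Stay, R/D/B/In, R/W/A/Stay, R/W/A/In, R/W/B/Stay, R/W/B/In. Columns: bf, bg, af, ag, cf, cg.
{C/D/A/Stay, C/D/B/Stay} → row (0,-1) (4,3) (0,-1) (4,3) (0,-1) (4,3)
{C/D/A/In, C/D/B/In} → row (6,-1) (-3,-1) (6,-1) (-3,-1) (6,-1) (-3,-1)
{C/W/A/Stay, C/W/A/In, C/W/B/Stay, C/W/B/In} → row (2,-1) (2,-1) (2,-1) (2,-1) (2,-1) (2,-1)
{R/D/A/Stay, R/D/A/In, R/W/A/Stay, R/W/A/In} → row (5,-3) (5,-3) (-1,-2) (-1,-2) (5,2) (5,2)
{R/D/B/Stay, R/D/B/In, R/W/B/Stay, R/W/B/In} → row (5,-3) (5,-3) (-4,0) (-4,0) (5,2) (5,2)
That's 5 distinct rows out of 16 strategies.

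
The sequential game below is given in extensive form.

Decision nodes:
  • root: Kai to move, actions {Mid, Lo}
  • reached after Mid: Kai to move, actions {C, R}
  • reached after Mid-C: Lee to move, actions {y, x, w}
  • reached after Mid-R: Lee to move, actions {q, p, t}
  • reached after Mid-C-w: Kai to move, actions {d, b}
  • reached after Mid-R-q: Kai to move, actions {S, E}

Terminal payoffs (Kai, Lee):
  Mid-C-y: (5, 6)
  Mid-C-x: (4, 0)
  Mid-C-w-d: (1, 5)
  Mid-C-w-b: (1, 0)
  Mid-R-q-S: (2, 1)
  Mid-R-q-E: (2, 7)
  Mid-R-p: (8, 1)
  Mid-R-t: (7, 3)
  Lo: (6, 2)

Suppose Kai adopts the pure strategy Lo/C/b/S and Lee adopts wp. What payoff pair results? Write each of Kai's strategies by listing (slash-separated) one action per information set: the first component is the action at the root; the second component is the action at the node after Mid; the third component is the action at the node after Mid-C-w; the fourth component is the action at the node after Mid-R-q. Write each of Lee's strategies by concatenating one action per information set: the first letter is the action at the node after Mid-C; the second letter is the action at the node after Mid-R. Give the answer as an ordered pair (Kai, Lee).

(6, 2)

Trace the play path from the root:
  Kai plays Lo
→ terminal payoff (6, 2).
(Kai's choice at the node after Mid is never reached on this path, so it doesn't affect the outcome.)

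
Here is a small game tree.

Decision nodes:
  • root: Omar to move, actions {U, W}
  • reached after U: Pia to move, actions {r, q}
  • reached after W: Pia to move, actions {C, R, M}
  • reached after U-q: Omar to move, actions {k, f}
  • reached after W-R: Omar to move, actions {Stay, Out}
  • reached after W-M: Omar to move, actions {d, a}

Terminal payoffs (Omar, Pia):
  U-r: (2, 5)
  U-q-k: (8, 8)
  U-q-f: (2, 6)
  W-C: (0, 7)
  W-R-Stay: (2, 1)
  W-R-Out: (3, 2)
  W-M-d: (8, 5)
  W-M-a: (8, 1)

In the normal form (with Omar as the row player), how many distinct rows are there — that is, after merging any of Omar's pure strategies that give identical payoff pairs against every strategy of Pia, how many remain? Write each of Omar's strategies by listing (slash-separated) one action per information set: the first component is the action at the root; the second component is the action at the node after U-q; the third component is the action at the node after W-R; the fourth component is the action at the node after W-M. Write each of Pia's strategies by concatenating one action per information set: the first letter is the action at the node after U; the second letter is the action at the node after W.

Omar has 16 pure strategies: U/k/Stay/d, U/k/Stay/a, U/k/Out/d, U/k/Out/a, U/f/Stay/d, U/f/Stay/a, U/f/Out/d, U/f/Out/a, W/k/Stay/d, W/k/Stay/a, W/k/Out/d, W/k/Out/a, W/f/Stay/d, W/f/Stay/a, W/f/Out/d, W/f/Out/a. Columns: rC, rR, rM, qC, qR, qM.
{U/k/Stay/d, U/k/Stay/a, U/k/Out/d, U/k/Out/a} → row (2,5) (2,5) (2,5) (8,8) (8,8) (8,8)
{U/f/Stay/d, U/f/Stay/a, U/f/Out/d, U/f/Out/a} → row (2,5) (2,5) (2,5) (2,6) (2,6) (2,6)
{W/k/Stay/d, W/f/Stay/d} → row (0,7) (2,1) (8,5) (0,7) (2,1) (8,5)
{W/k/Stay/a, W/f/Stay/a} → row (0,7) (2,1) (8,1) (0,7) (2,1) (8,1)
{W/k/Out/d, W/f/Out/d} → row (0,7) (3,2) (8,5) (0,7) (3,2) (8,5)
{W/k/Out/a, W/f/Out/a} → row (0,7) (3,2) (8,1) (0,7) (3,2) (8,1)
That's 6 distinct rows out of 16 strategies.

6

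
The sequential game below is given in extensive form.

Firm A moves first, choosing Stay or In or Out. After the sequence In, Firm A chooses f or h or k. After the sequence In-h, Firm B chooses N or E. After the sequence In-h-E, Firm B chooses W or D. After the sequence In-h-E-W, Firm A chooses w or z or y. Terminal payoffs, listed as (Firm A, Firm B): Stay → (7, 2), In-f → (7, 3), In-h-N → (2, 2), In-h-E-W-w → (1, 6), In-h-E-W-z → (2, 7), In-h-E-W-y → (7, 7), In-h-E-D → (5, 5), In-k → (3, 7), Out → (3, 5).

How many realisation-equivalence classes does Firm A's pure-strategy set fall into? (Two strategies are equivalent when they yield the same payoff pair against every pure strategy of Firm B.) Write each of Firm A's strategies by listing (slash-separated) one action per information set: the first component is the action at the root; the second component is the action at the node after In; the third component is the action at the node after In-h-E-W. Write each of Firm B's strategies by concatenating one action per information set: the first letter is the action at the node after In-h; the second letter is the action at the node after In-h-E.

Firm A has 27 pure strategies: Stay/f/w, Stay/f/z, Stay/f/y, Stay/h/w, Stay/h/z, Stay/h/y, Stay/k/w, Stay/k/z, Stay/k/y, In/f/w, In/f/z, In/f/y, In/h/w, In/h/z, In/h/y, In/k/w, In/k/z, In/k/y, Out/f/w, Out/f/z, Out/f/y, Out/h/w, Out/h/z, Out/h/y, Out/k/w, Out/k/z, Out/k/y. Columns: NW, ND, EW, ED.
{Stay/f/w, Stay/f/z, Stay/f/y, Stay/h/w, Stay/h/z, Stay/h/y, Stay/k/w, Stay/k/z, Stay/k/y} → row (7,2) (7,2) (7,2) (7,2)
{In/f/w, In/f/z, In/f/y} → row (7,3) (7,3) (7,3) (7,3)
{In/h/w} → row (2,2) (2,2) (1,6) (5,5)
{In/h/z} → row (2,2) (2,2) (2,7) (5,5)
{In/h/y} → row (2,2) (2,2) (7,7) (5,5)
{In/k/w, In/k/z, In/k/y} → row (3,7) (3,7) (3,7) (3,7)
{Out/f/w, Out/f/z, Out/f/y, Out/h/w, Out/h/z, Out/h/y, Out/k/w, Out/k/z, Out/k/y} → row (3,5) (3,5) (3,5) (3,5)
That's 7 distinct rows out of 27 strategies.

7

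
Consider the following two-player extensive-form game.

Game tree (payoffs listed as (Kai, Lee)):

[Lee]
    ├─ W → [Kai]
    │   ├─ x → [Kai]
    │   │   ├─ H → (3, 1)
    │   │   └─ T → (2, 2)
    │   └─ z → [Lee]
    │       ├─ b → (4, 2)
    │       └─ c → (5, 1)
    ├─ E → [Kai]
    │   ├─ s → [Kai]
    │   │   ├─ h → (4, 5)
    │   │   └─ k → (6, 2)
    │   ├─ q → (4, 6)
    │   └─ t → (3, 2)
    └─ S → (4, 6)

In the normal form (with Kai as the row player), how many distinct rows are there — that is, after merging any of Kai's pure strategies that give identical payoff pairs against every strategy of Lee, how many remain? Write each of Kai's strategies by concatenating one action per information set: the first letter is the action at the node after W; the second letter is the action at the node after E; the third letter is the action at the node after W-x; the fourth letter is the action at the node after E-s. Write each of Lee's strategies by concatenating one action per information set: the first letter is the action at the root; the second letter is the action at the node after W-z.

12

Kai has 24 pure strategies: xsHh, xsHk, xsTh, xsTk, xqHh, xqHk, xqTh, xqTk, xtHh, xtHk, xtTh, xtTk, zsHh, zsHk, zsTh, zsTk, zqHh, zqHk, zqTh, zqTk, ztHh, ztHk, ztTh, ztTk. Columns: Wb, Wc, Eb, Ec, Sb, Sc.
{xsHh} → row (3,1) (3,1) (4,5) (4,5) (4,6) (4,6)
{xsHk} → row (3,1) (3,1) (6,2) (6,2) (4,6) (4,6)
{xsTh} → row (2,2) (2,2) (4,5) (4,5) (4,6) (4,6)
{xsTk} → row (2,2) (2,2) (6,2) (6,2) (4,6) (4,6)
{xqHh, xqHk} → row (3,1) (3,1) (4,6) (4,6) (4,6) (4,6)
{xqTh, xqTk} → row (2,2) (2,2) (4,6) (4,6) (4,6) (4,6)
{xtHh, xtHk} → row (3,1) (3,1) (3,2) (3,2) (4,6) (4,6)
{xtTh, xtTk} → row (2,2) (2,2) (3,2) (3,2) (4,6) (4,6)
{zsHh, zsTh} → row (4,2) (5,1) (4,5) (4,5) (4,6) (4,6)
{zsHk, zsTk} → row (4,2) (5,1) (6,2) (6,2) (4,6) (4,6)
{zqHh, zqHk, zqTh, zqTk} → row (4,2) (5,1) (4,6) (4,6) (4,6) (4,6)
{ztHh, ztHk, ztTh, ztTk} → row (4,2) (5,1) (3,2) (3,2) (4,6) (4,6)
That's 12 distinct rows out of 24 strategies.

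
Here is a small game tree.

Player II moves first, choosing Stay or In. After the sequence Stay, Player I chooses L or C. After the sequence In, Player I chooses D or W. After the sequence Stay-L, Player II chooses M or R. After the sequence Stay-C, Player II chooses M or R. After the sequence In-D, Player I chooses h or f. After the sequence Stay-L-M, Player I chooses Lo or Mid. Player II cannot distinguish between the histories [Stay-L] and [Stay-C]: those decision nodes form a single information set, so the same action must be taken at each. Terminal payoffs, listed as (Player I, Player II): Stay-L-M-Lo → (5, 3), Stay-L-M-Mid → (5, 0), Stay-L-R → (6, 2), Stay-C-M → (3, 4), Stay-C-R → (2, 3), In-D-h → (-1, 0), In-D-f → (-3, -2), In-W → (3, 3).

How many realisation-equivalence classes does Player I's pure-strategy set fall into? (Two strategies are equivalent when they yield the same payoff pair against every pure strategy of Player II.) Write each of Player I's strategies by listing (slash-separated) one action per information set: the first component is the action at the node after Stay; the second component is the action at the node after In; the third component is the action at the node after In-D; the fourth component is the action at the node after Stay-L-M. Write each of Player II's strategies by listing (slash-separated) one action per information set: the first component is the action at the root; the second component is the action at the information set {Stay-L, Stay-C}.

Player I has 16 pure strategies: L/D/h/Lo, L/D/h/Mid, L/D/f/Lo, L/D/f/Mid, L/W/h/Lo, L/W/h/Mid, L/W/f/Lo, L/W/f/Mid, C/D/h/Lo, C/D/h/Mid, C/D/f/Lo, C/D/f/Mid, C/W/h/Lo, C/W/h/Mid, C/W/f/Lo, C/W/f/Mid. Columns: Stay/M, Stay/R, In/M, In/R.
{L/D/h/Lo} → row (5,3) (6,2) (-1,0) (-1,0)
{L/D/h/Mid} → row (5,0) (6,2) (-1,0) (-1,0)
{L/D/f/Lo} → row (5,3) (6,2) (-3,-2) (-3,-2)
{L/D/f/Mid} → row (5,0) (6,2) (-3,-2) (-3,-2)
{L/W/h/Lo, L/W/f/Lo} → row (5,3) (6,2) (3,3) (3,3)
{L/W/h/Mid, L/W/f/Mid} → row (5,0) (6,2) (3,3) (3,3)
{C/D/h/Lo, C/D/h/Mid} → row (3,4) (2,3) (-1,0) (-1,0)
{C/D/f/Lo, C/D/f/Mid} → row (3,4) (2,3) (-3,-2) (-3,-2)
{C/W/h/Lo, C/W/h/Mid, C/W/f/Lo, C/W/f/Mid} → row (3,4) (2,3) (3,3) (3,3)
That's 9 distinct rows out of 16 strategies.

9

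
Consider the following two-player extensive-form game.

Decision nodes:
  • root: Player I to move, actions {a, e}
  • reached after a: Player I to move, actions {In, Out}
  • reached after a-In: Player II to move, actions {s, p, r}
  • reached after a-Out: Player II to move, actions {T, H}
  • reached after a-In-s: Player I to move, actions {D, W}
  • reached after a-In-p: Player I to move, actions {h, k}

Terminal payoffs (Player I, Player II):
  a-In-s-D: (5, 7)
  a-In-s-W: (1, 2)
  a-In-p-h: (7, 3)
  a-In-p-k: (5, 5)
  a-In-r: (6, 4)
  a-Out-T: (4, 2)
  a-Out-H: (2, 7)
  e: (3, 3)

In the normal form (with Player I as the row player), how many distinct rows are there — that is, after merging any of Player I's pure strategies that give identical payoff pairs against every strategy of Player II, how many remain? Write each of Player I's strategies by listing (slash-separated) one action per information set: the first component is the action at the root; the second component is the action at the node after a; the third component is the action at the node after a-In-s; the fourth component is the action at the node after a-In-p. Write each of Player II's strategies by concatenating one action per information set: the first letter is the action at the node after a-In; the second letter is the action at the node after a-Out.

Player I has 16 pure strategies: a/In/D/h, a/In/D/k, a/In/W/h, a/In/W/k, a/Out/D/h, a/Out/D/k, a/Out/W/h, a/Out/W/k, e/In/D/h, e/In/D/k, e/In/W/h, e/In/W/k, e/Out/D/h, e/Out/D/k, e/Out/W/h, e/Out/W/k. Columns: sT, sH, pT, pH, rT, rH.
{a/In/D/h} → row (5,7) (5,7) (7,3) (7,3) (6,4) (6,4)
{a/In/D/k} → row (5,7) (5,7) (5,5) (5,5) (6,4) (6,4)
{a/In/W/h} → row (1,2) (1,2) (7,3) (7,3) (6,4) (6,4)
{a/In/W/k} → row (1,2) (1,2) (5,5) (5,5) (6,4) (6,4)
{a/Out/D/h, a/Out/D/k, a/Out/W/h, a/Out/W/k} → row (4,2) (2,7) (4,2) (2,7) (4,2) (2,7)
{e/In/D/h, e/In/D/k, e/In/W/h, e/In/W/k, e/Out/D/h, e/Out/D/k, e/Out/W/h, e/Out/W/k} → row (3,3) (3,3) (3,3) (3,3) (3,3) (3,3)
That's 6 distinct rows out of 16 strategies.

6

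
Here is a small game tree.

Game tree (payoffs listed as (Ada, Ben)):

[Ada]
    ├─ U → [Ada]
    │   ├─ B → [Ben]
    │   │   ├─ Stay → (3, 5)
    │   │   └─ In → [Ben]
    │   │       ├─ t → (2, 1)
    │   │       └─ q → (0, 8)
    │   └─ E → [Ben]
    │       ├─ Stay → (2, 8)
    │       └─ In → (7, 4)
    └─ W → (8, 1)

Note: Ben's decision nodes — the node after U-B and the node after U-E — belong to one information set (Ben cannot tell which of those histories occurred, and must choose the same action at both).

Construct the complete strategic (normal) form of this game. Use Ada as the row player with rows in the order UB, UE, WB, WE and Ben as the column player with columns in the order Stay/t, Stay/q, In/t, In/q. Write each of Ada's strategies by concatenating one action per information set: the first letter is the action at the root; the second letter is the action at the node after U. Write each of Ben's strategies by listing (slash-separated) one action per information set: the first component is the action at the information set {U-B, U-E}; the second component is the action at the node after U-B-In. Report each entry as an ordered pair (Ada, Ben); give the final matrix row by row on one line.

       Stay/t   Stay/q     In/t     In/q
  UB    (3,5)    (3,5)    (2,1)    (0,8)
  UE    (2,8)    (2,8)    (7,4)    (7,4)
  WB    (8,1)    (8,1)    (8,1)    (8,1)
  WE    (8,1)    (8,1)    (8,1)    (8,1)

UB: (3,5) (3,5) (2,1) (0,8) | UE: (2,8) (2,8) (7,4) (7,4) | WB: (8,1) (8,1) (8,1) (8,1) | WE: (8,1) (8,1) (8,1) (8,1)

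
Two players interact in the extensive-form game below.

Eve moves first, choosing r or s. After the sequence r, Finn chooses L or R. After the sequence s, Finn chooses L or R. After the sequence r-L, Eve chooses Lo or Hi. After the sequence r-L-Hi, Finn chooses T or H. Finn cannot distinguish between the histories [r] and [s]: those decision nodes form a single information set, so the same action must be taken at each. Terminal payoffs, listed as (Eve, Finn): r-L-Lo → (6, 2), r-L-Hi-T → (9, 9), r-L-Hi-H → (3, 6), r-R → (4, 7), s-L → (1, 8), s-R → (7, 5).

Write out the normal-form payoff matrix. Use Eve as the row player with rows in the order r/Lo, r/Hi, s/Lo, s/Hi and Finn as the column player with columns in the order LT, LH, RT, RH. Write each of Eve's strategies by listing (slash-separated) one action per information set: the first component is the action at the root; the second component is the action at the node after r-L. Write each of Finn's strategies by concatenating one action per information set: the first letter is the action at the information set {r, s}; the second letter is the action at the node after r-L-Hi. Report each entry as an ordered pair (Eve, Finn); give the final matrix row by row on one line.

           LT       LH       RT       RH
r/Lo    (6,2)    (6,2)    (4,7)    (4,7)
r/Hi    (9,9)    (3,6)    (4,7)    (4,7)
s/Lo    (1,8)    (1,8)    (7,5)    (7,5)
s/Hi    (1,8)    (1,8)    (7,5)    (7,5)

r/Lo: (6,2) (6,2) (4,7) (4,7) | r/Hi: (9,9) (3,6) (4,7) (4,7) | s/Lo: (1,8) (1,8) (7,5) (7,5) | s/Hi: (1,8) (1,8) (7,5) (7,5)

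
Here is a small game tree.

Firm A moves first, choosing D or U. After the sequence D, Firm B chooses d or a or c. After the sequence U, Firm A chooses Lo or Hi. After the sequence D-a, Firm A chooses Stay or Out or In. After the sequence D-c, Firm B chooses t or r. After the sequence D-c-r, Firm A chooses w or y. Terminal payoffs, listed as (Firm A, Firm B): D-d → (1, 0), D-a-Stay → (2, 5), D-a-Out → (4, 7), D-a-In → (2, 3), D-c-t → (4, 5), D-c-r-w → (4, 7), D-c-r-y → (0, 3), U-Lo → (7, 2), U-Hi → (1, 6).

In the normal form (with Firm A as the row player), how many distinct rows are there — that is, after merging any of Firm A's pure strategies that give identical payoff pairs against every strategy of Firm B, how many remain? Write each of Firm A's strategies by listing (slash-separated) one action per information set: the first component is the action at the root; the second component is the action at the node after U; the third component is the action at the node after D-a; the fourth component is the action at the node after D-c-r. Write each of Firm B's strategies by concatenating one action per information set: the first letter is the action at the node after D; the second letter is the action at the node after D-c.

8

Firm A has 24 pure strategies: D/Lo/Stay/w, D/Lo/Stay/y, D/Lo/Out/w, D/Lo/Out/y, D/Lo/In/w, D/Lo/In/y, D/Hi/Stay/w, D/Hi/Stay/y, D/Hi/Out/w, D/Hi/Out/y, D/Hi/In/w, D/Hi/In/y, U/Lo/Stay/w, U/Lo/Stay/y, U/Lo/Out/w, U/Lo/Out/y, U/Lo/In/w, U/Lo/In/y, U/Hi/Stay/w, U/Hi/Stay/y, U/Hi/Out/w, U/Hi/Out/y, U/Hi/In/w, U/Hi/In/y. Columns: dt, dr, at, ar, ct, cr.
{D/Lo/Stay/w, D/Hi/Stay/w} → row (1,0) (1,0) (2,5) (2,5) (4,5) (4,7)
{D/Lo/Stay/y, D/Hi/Stay/y} → row (1,0) (1,0) (2,5) (2,5) (4,5) (0,3)
{D/Lo/Out/w, D/Hi/Out/w} → row (1,0) (1,0) (4,7) (4,7) (4,5) (4,7)
{D/Lo/Out/y, D/Hi/Out/y} → row (1,0) (1,0) (4,7) (4,7) (4,5) (0,3)
{D/Lo/In/w, D/Hi/In/w} → row (1,0) (1,0) (2,3) (2,3) (4,5) (4,7)
{D/Lo/In/y, D/Hi/In/y} → row (1,0) (1,0) (2,3) (2,3) (4,5) (0,3)
{U/Lo/Stay/w, U/Lo/Stay/y, U/Lo/Out/w, U/Lo/Out/y, U/Lo/In/w, U/Lo/In/y} → row (7,2) (7,2) (7,2) (7,2) (7,2) (7,2)
{U/Hi/Stay/w, U/Hi/Stay/y, U/Hi/Out/w, U/Hi/Out/y, U/Hi/In/w, U/Hi/In/y} → row (1,6) (1,6) (1,6) (1,6) (1,6) (1,6)
That's 8 distinct rows out of 24 strategies.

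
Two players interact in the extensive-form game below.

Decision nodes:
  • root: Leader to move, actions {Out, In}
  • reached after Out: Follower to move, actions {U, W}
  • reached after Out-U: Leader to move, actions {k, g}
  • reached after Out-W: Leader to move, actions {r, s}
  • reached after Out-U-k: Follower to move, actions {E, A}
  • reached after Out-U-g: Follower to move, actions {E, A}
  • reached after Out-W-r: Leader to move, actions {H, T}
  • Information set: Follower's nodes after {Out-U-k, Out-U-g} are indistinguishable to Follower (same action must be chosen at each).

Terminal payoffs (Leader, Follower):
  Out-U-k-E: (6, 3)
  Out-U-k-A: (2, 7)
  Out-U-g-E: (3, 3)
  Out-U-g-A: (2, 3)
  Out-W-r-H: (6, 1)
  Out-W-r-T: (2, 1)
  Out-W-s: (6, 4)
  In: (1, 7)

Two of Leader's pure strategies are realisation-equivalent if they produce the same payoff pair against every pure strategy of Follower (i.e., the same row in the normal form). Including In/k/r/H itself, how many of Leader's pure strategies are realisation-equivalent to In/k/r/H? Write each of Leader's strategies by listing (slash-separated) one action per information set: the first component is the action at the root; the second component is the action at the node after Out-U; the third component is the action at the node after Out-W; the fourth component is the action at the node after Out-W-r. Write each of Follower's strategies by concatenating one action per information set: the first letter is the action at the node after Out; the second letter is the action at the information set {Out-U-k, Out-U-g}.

8

Row for In/k/r/H (columns UE, UA, WE, WA): (1,7) (1,7) (1,7) (1,7).
Under In/k/r/H, Leader's choice at the node after Out-U and at the node after Out-W and at the node after Out-W-r can never be reached regardless of what Follower does, so varying those choices leaves every outcome unchanged.
Holding the reachable choices fixed and varying the unreachable ones freely already gives 2 × 2 × 2 = 8 equivalent strategies.
No other strategy reproduces this row, so those 8 are the full class: In/k/r/H, In/k/r/T, In/k/s/H, In/k/s/T, In/g/r/H, In/g/r/T, In/g/s/H, In/g/s/T.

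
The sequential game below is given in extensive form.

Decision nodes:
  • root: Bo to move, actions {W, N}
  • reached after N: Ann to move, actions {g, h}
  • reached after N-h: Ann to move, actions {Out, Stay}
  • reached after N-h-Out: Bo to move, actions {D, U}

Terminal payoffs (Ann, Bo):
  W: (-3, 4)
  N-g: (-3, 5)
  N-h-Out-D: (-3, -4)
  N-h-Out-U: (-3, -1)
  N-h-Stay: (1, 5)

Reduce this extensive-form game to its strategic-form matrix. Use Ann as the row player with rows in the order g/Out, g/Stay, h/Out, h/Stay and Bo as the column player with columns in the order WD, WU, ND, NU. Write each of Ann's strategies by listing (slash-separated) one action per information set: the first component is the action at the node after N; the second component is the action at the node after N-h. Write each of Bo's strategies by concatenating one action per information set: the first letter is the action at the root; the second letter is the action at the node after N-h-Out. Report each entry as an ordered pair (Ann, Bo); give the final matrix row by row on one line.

g/Out: (-3,4) (-3,4) (-3,5) (-3,5) | g/Stay: (-3,4) (-3,4) (-3,5) (-3,5) | h/Out: (-3,4) (-3,4) (-3,-4) (-3,-1) | h/Stay: (-3,4) (-3,4) (1,5) (1,5)

Row g/Out: WD→(-3,4), WU→(-3,4), ND→(-3,5), NU→(-3,5)
Row g/Stay: WD→(-3,4), WU→(-3,4), ND→(-3,5), NU→(-3,5)
Row h/Out: WD→(-3,4), WU→(-3,4), ND→(-3,-4), NU→(-3,-1)
Row h/Stay: WD→(-3,4), WU→(-3,4), ND→(1,5), NU→(1,5)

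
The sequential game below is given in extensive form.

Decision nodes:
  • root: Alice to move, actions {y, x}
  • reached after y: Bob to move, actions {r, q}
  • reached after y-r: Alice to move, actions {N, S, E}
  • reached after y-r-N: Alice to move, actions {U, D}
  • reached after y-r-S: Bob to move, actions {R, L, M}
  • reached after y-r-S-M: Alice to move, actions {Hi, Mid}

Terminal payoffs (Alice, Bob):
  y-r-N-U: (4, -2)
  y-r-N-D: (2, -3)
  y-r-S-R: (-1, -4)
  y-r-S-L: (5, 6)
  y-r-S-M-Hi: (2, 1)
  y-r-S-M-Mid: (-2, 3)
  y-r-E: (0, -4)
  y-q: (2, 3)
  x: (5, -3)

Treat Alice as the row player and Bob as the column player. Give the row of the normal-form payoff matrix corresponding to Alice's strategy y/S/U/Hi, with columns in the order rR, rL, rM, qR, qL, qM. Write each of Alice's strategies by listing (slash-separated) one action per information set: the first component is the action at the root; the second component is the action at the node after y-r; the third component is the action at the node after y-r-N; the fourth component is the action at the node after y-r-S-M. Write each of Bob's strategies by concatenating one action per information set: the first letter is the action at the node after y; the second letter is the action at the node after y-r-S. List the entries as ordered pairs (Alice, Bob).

vs rR: Alice plays y → Bob plays r at [y] → Alice plays S at [y-r] → Bob plays R at [y-r-S] → (-1, -4)
vs rL: Alice plays y → Bob plays r at [y] → Alice plays S at [y-r] → Bob plays L at [y-r-S] → (5, 6)
vs rM: Alice plays y → Bob plays r at [y] → Alice plays S at [y-r] → Bob plays M at [y-r-S] → Alice plays Hi at [y-r-S-M] → (2, 1)
vs qR: Alice plays y → Bob plays q at [y] → (2, 3)
vs qL: Alice plays y → Bob plays q at [y] → (2, 3)
vs qM: Alice plays y → Bob plays q at [y] → (2, 3)

(-1,-4) (5,6) (2,1) (2,3) (2,3) (2,3)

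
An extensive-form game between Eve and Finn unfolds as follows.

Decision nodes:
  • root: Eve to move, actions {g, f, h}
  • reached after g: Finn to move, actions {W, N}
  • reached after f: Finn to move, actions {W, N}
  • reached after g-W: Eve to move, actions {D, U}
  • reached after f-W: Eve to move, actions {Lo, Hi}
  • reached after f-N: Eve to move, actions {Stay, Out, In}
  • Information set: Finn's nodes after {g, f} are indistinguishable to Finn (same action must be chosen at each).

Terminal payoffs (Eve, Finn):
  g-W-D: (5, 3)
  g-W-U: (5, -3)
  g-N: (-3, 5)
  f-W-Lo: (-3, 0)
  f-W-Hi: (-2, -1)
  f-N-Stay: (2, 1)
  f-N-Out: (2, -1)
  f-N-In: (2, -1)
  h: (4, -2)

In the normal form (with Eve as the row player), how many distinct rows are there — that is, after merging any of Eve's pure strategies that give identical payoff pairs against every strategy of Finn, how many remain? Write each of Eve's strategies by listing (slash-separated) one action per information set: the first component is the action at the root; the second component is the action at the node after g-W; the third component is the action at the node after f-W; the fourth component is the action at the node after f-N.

Eve has 36 pure strategies: g/D/Lo/Stay, g/D/Lo/Out, g/D/Lo/In, g/D/Hi/Stay, g/D/Hi/Out, g/D/Hi/In, g/U/Lo/Stay, g/U/Lo/Out, g/U/Lo/In, g/U/Hi/Stay, g/U/Hi/Out, g/U/Hi/In, f/D/Lo/Stay, f/D/Lo/Out, f/D/Lo/In, f/D/Hi/Stay, f/D/Hi/Out, f/D/Hi/In, f/U/Lo/Stay, f/U/Lo/Out, f/U/Lo/In, f/U/Hi/Stay, f/U/Hi/Out, f/U/Hi/In, h/D/Lo/Stay, h/D/Lo/Out, h/D/Lo/In, h/D/Hi/Stay, h/D/Hi/Out, h/D/Hi/In, h/U/Lo/Stay, h/U/Lo/Out, h/U/Lo/In, h/U/Hi/Stay, h/U/Hi/Out, h/U/Hi/In. Columns: W, N.
{g/D/Lo/Stay, g/D/Lo/Out, g/D/Lo/In, g/D/Hi/Stay, g/D/Hi/Out, g/D/Hi/In} → row (5,3) (-3,5)
{g/U/Lo/Stay, g/U/Lo/Out, g/U/Lo/In, g/U/Hi/Stay, g/U/Hi/Out, g/U/Hi/In} → row (5,-3) (-3,5)
{f/D/Lo/Stay, f/U/Lo/Stay} → row (-3,0) (2,1)
{f/D/Lo/Out, f/D/Lo/In, f/U/Lo/Out, f/U/Lo/In} → row (-3,0) (2,-1)
{f/D/Hi/Stay, f/U/Hi/Stay} → row (-2,-1) (2,1)
{f/D/Hi/Out, f/D/Hi/In, f/U/Hi/Out, f/U/Hi/In} → row (-2,-1) (2,-1)
{h/D/Lo/Stay, h/D/Lo/Out, h/D/Lo/In, h/D/Hi/Stay, h/D/Hi/Out, h/D/Hi/In, h/U/Lo/Stay, h/U/Lo/Out, h/U/Lo/In, h/U/Hi/Stay, h/U/Hi/Out, h/U/Hi/In} → row (4,-2) (4,-2)
That's 7 distinct rows out of 36 strategies.

7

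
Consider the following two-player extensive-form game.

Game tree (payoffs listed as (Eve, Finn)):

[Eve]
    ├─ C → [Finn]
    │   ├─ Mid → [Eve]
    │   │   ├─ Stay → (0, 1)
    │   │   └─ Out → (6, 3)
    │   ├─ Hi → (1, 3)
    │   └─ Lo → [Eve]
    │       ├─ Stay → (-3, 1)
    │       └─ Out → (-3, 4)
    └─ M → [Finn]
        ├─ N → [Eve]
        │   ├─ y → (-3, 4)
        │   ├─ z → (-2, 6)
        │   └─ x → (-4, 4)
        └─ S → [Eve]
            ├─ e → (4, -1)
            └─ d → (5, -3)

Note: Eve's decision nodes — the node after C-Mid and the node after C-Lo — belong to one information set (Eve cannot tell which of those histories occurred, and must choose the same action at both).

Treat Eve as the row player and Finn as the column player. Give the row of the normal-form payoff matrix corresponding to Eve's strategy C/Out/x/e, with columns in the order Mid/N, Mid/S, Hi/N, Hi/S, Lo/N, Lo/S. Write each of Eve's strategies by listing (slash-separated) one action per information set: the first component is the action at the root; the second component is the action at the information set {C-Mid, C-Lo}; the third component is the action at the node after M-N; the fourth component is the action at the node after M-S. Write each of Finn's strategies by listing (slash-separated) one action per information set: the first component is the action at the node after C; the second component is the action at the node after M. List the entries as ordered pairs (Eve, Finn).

(6,3) (6,3) (1,3) (1,3) (-3,4) (-3,4)

vs Mid/N: Eve plays C → Finn plays Mid at [C] → Eve plays Out at [C-Mid] → (6, 3)
vs Mid/S: Eve plays C → Finn plays Mid at [C] → Eve plays Out at [C-Mid] → (6, 3)
vs Hi/N: Eve plays C → Finn plays Hi at [C] → (1, 3)
vs Hi/S: Eve plays C → Finn plays Hi at [C] → (1, 3)
vs Lo/N: Eve plays C → Finn plays Lo at [C] → Eve plays Out at [C-Lo] → (-3, 4)
vs Lo/S: Eve plays C → Finn plays Lo at [C] → Eve plays Out at [C-Lo] → (-3, 4)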